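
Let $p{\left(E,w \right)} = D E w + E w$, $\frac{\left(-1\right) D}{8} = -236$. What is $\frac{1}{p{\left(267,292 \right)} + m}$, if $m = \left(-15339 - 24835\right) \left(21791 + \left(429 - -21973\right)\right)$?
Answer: $- \frac{1}{1628135586} \approx -6.142 \cdot 10^{-10}$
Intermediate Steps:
$D = 1888$ ($D = \left(-8\right) \left(-236\right) = 1888$)
$p{\left(E,w \right)} = 1889 E w$ ($p{\left(E,w \right)} = 1888 E w + E w = 1889 E w$)
$m = -1775409582$ ($m = - 40174 \left(21791 + \left(429 + 21973\right)\right) = - 40174 \left(21791 + 22402\right) = \left(-40174\right) 44193 = -1775409582$)
$\frac{1}{p{\left(267,292 \right)} + m} = \frac{1}{1889 \cdot 267 \cdot 292 - 1775409582} = \frac{1}{147273996 - 1775409582} = \frac{1}{-1628135586} = - \frac{1}{1628135586}$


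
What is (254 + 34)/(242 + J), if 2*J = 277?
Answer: 576/761 ≈ 0.75690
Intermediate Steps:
J = 277/2 (J = (½)*277 = 277/2 ≈ 138.50)
(254 + 34)/(242 + J) = (254 + 34)/(242 + 277/2) = 288/(761/2) = 288*(2/761) = 576/761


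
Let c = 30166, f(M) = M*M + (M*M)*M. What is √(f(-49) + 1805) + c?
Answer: 30166 + I*√113443 ≈ 30166.0 + 336.81*I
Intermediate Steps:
f(M) = M² + M³ (f(M) = M² + M²*M = M² + M³)
√(f(-49) + 1805) + c = √((-49)²*(1 - 49) + 1805) + 30166 = √(2401*(-48) + 1805) + 30166 = √(-115248 + 1805) + 30166 = √(-113443) + 30166 = I*√113443 + 30166 = 30166 + I*√113443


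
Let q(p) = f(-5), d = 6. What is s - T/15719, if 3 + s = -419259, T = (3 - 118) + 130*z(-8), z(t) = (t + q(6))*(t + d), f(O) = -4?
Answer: -6590382383/15719 ≈ -4.1926e+5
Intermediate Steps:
q(p) = -4
z(t) = (-4 + t)*(6 + t) (z(t) = (t - 4)*(t + 6) = (-4 + t)*(6 + t))
T = 3005 (T = (3 - 118) + 130*(-24 + (-8)² + 2*(-8)) = -115 + 130*(-24 + 64 - 16) = -115 + 130*24 = -115 + 3120 = 3005)
s = -419262 (s = -3 - 419259 = -419262)
s - T/15719 = -419262 - 3005/15719 = -6590382383/15719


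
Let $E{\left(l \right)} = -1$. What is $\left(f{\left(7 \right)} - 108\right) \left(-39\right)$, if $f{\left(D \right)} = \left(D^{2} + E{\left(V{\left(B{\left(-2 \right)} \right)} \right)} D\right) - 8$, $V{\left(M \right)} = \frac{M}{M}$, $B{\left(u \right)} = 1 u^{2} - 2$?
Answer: $2886$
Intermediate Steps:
$B{\left(u \right)} = -2 + u^{2}$ ($B{\left(u \right)} = u^{2} - 2 = -2 + u^{2}$)
$V{\left(M \right)} = 1$
$f{\left(D \right)} = -8 + D^{2} - D$ ($f{\left(D \right)} = \left(D^{2} - D\right) - 8 = -8 + D^{2} - D$)
$\left(f{\left(7 \right)} - 108\right) \left(-39\right) = \left(\left(-8 + 7^{2} - 7\right) - 108\right) \left(-39\right) = \left(\left(-8 + 49 - 7\right) - 108\right) \left(-39\right) = \left(34 - 108\right) \left(-39\right) = \left(-74\right) \left(-39\right) = 2886$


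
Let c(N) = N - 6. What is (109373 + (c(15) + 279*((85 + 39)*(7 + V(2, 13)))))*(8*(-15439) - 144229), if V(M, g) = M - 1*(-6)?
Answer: -168227560602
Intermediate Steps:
V(M, g) = 6 + M (V(M, g) = M + 6 = 6 + M)
c(N) = -6 + N
(109373 + (c(15) + 279*((85 + 39)*(7 + V(2, 13)))))*(8*(-15439) - 144229) = (109373 + ((-6 + 15) + 279*((85 + 39)*(7 + (6 + 2)))))*(8*(-15439) - 144229) = (109373 + (9 + 279*(124*(7 + 8))))*(-123512 - 144229) = (109373 + (9 + 279*(124*15)))*(-267741) = (109373 + (9 + 279*1860))*(-267741) = (109373 + (9 + 518940))*(-267741) = (109373 + 518949)*(-267741) = 628322*(-267741) = -168227560602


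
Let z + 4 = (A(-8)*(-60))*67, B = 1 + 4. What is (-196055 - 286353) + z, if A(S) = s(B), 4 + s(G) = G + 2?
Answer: -494472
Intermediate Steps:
B = 5
s(G) = -2 + G (s(G) = -4 + (G + 2) = -4 + (2 + G) = -2 + G)
A(S) = 3 (A(S) = -2 + 5 = 3)
z = -12064 (z = -4 + (3*(-60))*67 = -4 - 180*67 = -4 - 12060 = -12064)
(-196055 - 286353) + z = (-196055 - 286353) - 12064 = -482408 - 12064 = -494472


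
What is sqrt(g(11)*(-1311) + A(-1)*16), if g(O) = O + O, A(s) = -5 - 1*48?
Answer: I*sqrt(29690) ≈ 172.31*I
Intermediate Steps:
A(s) = -53 (A(s) = -5 - 48 = -53)
g(O) = 2*O
sqrt(g(11)*(-1311) + A(-1)*16) = sqrt((2*11)*(-1311) - 53*16) = sqrt(22*(-1311) - 848) = sqrt(-28842 - 848) = sqrt(-29690) = I*sqrt(29690)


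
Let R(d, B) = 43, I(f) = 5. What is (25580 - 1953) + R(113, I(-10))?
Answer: 23670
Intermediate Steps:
(25580 - 1953) + R(113, I(-10)) = (25580 - 1953) + 43 = 23627 + 43 = 23670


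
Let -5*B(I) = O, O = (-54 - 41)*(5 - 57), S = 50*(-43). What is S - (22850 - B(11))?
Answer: -25988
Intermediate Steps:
S = -2150
O = 4940 (O = -95*(-52) = 4940)
B(I) = -988 (B(I) = -⅕*4940 = -988)
S - (22850 - B(11)) = -2150 - (22850 - 1*(-988)) = -2150 - (22850 + 988) = -2150 - 1*23838 = -2150 - 23838 = -25988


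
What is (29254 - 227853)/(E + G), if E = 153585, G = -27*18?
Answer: -198599/153099 ≈ -1.2972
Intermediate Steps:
G = -486
(29254 - 227853)/(E + G) = (29254 - 227853)/(153585 - 486) = -198599/153099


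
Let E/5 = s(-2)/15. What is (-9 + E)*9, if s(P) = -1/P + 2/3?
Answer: -155/2 ≈ -77.500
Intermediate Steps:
s(P) = ⅔ - 1/P (s(P) = -1/P + 2*(⅓) = -1/P + ⅔ = ⅔ - 1/P)
E = 7/18 (E = 5*((⅔ - 1/(-2))/15) = 5*((⅔ - 1*(-½))*(1/15)) = 5*((⅔ + ½)*(1/15)) = 5*((7/6)*(1/15)) = 5*(7/90) = 7/18 ≈ 0.38889)
(-9 + E)*9 = (-9 + 7/18)*9 = -155/18*9 = -155/2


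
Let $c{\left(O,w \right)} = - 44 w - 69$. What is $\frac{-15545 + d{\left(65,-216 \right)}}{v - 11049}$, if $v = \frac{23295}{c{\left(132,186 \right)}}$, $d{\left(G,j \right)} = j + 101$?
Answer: $\frac{10770165}{7600891} \approx 1.417$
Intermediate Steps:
$c{\left(O,w \right)} = -69 - 44 w$
$d{\left(G,j \right)} = 101 + j$
$v = - \frac{7765}{2751}$ ($v = \frac{23295}{-69 - 8184} = \frac{23295}{-8253} = 23295 \left(- \frac{1}{8253}\right) = - \frac{7765}{2751} \approx -2.8226$)
$\frac{-15545 + d{\left(65,-216 \right)}}{v - 11049} = \frac{-15545 + \left(101 - 216\right)}{- \frac{7765}{2751} - 11049} = \frac{-15545 - 115}{- \frac{30403564}{2751}} = \left(-15660\right) \left(- \frac{2751}{30403564}\right) = \frac{10770165}{7600891}$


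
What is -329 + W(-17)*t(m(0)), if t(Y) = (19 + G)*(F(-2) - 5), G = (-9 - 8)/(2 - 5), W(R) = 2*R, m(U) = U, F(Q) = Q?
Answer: 16625/3 ≈ 5541.7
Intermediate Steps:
G = 17/3 (G = -17/(-3) = -17*(-⅓) = 17/3 ≈ 5.6667)
t(Y) = -518/3 (t(Y) = (19 + 17/3)*(-2 - 5) = (74/3)*(-7) = -518/3)
-329 + W(-17)*t(m(0)) = -329 + (2*(-17))*(-518/3) = -329 - 34*(-518/3) = -329 + 17612/3 = 16625/3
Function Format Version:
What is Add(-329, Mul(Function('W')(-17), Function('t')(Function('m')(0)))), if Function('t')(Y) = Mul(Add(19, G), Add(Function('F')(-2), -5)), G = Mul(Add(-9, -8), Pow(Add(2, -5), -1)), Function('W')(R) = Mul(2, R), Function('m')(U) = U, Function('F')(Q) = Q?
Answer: Rational(16625, 3) ≈ 5541.7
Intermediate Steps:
G = Rational(17, 3) (G = Mul(-17, Pow(-3, -1)) = Mul(-17, Rational(-1, 3)) = Rational(17, 3) ≈ 5.6667)
Function('t')(Y) = Rational(-518, 3) (Function('t')(Y) = Mul(Add(19, Rational(17, 3)), Add(-2, -5)) = Mul(Rational(74, 3), -7) = Rational(-518, 3))
Add(-329, Mul(Function('W')(-17), Function('t')(Function('m')(0)))) = Add(-329, Mul(Mul(2, -17), Rational(-518, 3))) = Add(-329, Mul(-34, Rational(-518, 3))) = Add(-329, Rational(17612, 3)) = Rational(16625, 3)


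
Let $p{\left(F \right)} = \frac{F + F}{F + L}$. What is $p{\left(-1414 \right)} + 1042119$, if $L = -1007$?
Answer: $\frac{2522972927}{2421} \approx 1.0421 \cdot 10^{6}$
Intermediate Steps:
$p{\left(F \right)} = \frac{2 F}{-1007 + F}$ ($p{\left(F \right)} = \frac{F + F}{F - 1007} = \frac{2 F}{-1007 + F}$)
$p{\left(-1414 \right)} + 1042119 = 2 \left(-1414\right) \frac{1}{-1007 - 1414} + 1042119 = 2 \left(-1414\right) \frac{1}{-2421} + 1042119 = 2 \left(-1414\right) \left(- \frac{1}{2421}\right) + 1042119 = \frac{2828}{2421} + 1042119 = \frac{2522972927}{2421}$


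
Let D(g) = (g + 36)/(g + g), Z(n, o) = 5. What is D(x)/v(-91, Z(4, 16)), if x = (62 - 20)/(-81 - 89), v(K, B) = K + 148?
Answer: -1013/798 ≈ -1.2694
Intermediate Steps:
v(K, B) = 148 + K
x = -21/85 (x = 42/(-170) = 42*(-1/170) = -21/85 ≈ -0.24706)
D(g) = (36 + g)/(2*g) (D(g) = (36 + g)/((2*g)) = (36 + g)*(1/(2*g)) = (36 + g)/(2*g))
D(x)/v(-91, Z(4, 16)) = ((36 - 21/85)/(2*(-21/85)))/(148 - 91) = ((1/2)*(-85/21)*(3039/85))/57 = -1013/14*1/57 = -1013/798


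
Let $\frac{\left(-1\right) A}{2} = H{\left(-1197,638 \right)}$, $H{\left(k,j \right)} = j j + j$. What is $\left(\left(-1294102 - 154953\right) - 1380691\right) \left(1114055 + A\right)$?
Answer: $-845219662486$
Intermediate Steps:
$H{\left(k,j \right)} = j + j^{2}$ ($H{\left(k,j \right)} = j^{2} + j = j + j^{2}$)
$A = -815364$ ($A = - 2 \cdot 638 \left(1 + 638\right) = - 2 \cdot 638 \cdot 639 = \left(-2\right) 407682 = -815364$)
$\left(\left(-1294102 - 154953\right) - 1380691\right) \left(1114055 + A\right) = \left(\left(-1294102 - 154953\right) - 1380691\right) \left(1114055 - 815364\right) = \left(\left(-1294102 - 154953\right) - 1380691\right) 298691 = \left(-1449055 - 1380691\right) 298691 = \left(-2829746\right) 298691 = -845219662486$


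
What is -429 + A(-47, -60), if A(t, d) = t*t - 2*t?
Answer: 1874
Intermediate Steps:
A(t, d) = t**2 - 2*t
-429 + A(-47, -60) = -429 - 47*(-2 - 47) = -429 - 47*(-49) = -429 + 2303 = 1874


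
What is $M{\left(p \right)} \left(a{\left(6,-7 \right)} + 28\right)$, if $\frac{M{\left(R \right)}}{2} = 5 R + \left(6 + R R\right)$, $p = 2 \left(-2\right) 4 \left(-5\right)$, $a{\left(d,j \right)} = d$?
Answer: $462808$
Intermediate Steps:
$p = 80$ ($p = \left(-4\right) \left(-20\right) = 80$)
$M{\left(R \right)} = 12 + 2 R^{2} + 10 R$ ($M{\left(R \right)} = 2 \left(5 R + \left(6 + R R\right)\right) = 2 \left(5 R + \left(6 + R^{2}\right)\right) = 2 \left(6 + R^{2} + 5 R\right) = 12 + 2 R^{2} + 10 R$)
$M{\left(p \right)} \left(a{\left(6,-7 \right)} + 28\right) = \left(12 + 2 \cdot 80^{2} + 10 \cdot 80\right) \left(6 + 28\right) = \left(12 + 2 \cdot 6400 + 800\right) 34 = \left(12 + 12800 + 800\right) 34 = 13612 \cdot 34 = 462808$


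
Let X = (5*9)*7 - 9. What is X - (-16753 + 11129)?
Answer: 5930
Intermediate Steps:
X = 306 (X = 45*7 - 9 = 315 - 9 = 306)
X - (-16753 + 11129) = 306 - (-16753 + 11129) = 306 - 1*(-5624) = 306 + 5624 = 5930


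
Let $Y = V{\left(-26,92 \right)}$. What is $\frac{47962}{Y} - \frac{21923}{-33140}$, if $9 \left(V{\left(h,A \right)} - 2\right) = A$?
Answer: $\frac{286151153}{72908} \approx 3924.8$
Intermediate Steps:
$V{\left(h,A \right)} = 2 + \frac{A}{9}$
$Y = \frac{110}{9}$ ($Y = 2 + \frac{1}{9} \cdot 92 = 2 + \frac{92}{9} = \frac{110}{9} \approx 12.222$)
$\frac{47962}{Y} - \frac{21923}{-33140} = \frac{47962}{\frac{110}{9}} - \frac{21923}{-33140} = 47962 \cdot \frac{9}{110} - - \frac{21923}{33140} = \frac{215829}{55} + \frac{21923}{33140} = \frac{286151153}{72908}$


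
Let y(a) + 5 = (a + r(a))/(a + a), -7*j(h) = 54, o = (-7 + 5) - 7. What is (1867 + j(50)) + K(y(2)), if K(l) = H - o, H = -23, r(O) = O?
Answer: 12917/7 ≈ 1845.3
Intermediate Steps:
o = -9 (o = -2 - 7 = -9)
j(h) = -54/7 (j(h) = -⅐*54 = -54/7)
y(a) = -4 (y(a) = -5 + (a + a)/(a + a) = -5 + (2*a)/((2*a)) = -5 + (2*a)*(1/(2*a)) = -5 + 1 = -4)
K(l) = -14 (K(l) = -23 - 1*(-9) = -23 + 9 = -14)
(1867 + j(50)) + K(y(2)) = (1867 - 54/7) - 14 = 13015/7 - 14 = 12917/7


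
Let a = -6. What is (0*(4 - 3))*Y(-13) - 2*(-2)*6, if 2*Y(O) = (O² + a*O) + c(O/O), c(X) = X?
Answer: 24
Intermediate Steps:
Y(O) = ½ + O²/2 - 3*O (Y(O) = ((O² - 6*O) + O/O)/2 = ((O² - 6*O) + 1)/2 = (1 + O² - 6*O)/2 = ½ + O²/2 - 3*O)
(0*(4 - 3))*Y(-13) - 2*(-2)*6 = (0*(4 - 3))*(½ + (½)*(-13)² - 3*(-13)) - 2*(-2)*6 = (0*1)*(½ + (½)*169 + 39) + 4*6 = 0*(½ + 169/2 + 39) + 24 = 0*124 + 24 = 0 + 24 = 24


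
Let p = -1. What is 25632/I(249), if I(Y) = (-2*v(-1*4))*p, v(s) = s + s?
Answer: -1602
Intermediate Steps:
v(s) = 2*s
I(Y) = -16 (I(Y) = -4*(-1*4)*(-1) = -4*(-4)*(-1) = -2*(-8)*(-1) = 16*(-1) = -16)
25632/I(249) = 25632/(-16) = 25632*(-1/16) = -1602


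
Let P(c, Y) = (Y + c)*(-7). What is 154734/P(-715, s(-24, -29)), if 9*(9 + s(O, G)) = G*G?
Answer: 1392606/39725 ≈ 35.056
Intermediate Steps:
s(O, G) = -9 + G²/9 (s(O, G) = -9 + (G*G)/9 = -9 + G²/9)
P(c, Y) = -7*Y - 7*c
154734/P(-715, s(-24, -29)) = 154734/(-7*(-9 + (⅑)*(-29)²) - 7*(-715)) = 154734/(-7*(-9 + (⅑)*841) + 5005) = 154734/(-7*(-9 + 841/9) + 5005) = 154734/(-7*760/9 + 5005) = 154734/(-5320/9 + 5005) = 154734/(39725/9) = 154734*(9/39725) = 1392606/39725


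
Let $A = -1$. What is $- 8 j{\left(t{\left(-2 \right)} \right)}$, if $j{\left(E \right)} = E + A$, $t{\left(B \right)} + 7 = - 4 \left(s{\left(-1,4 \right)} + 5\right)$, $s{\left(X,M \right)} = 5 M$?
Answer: $864$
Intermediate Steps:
$t{\left(B \right)} = -107$ ($t{\left(B \right)} = -7 - 4 \left(5 \cdot 4 + 5\right) = -7 - 4 \left(20 + 5\right) = -7 - 100 = -107$)
$j{\left(E \right)} = -1 + E$ ($j{\left(E \right)} = E - 1 = -1 + E$)
$- 8 j{\left(t{\left(-2 \right)} \right)} = - 8 \left(-1 - 107\right) = \left(-8\right) \left(-108\right) = 864$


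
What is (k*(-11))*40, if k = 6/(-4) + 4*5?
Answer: -8140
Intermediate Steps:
k = 37/2 (k = 6*(-¼) + 20 = -3/2 + 20 = 37/2 ≈ 18.500)
(k*(-11))*40 = ((37/2)*(-11))*40 = -407/2*40 = -8140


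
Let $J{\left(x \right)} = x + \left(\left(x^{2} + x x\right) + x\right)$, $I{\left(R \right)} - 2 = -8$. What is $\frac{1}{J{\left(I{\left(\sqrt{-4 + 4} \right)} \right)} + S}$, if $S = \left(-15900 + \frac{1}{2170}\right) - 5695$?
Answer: $- \frac{2170}{46730949} \approx -4.6436 \cdot 10^{-5}$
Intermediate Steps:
$I{\left(R \right)} = -6$ ($I{\left(R \right)} = 2 - 8 = -6$)
$J{\left(x \right)} = 2 x + 2 x^{2}$ ($J{\left(x \right)} = x + \left(\left(x^{2} + x^{2}\right) + x\right) = x + \left(2 x^{2} + x\right) = x + \left(x + 2 x^{2}\right) = 2 x + 2 x^{2}$)
$S = - \frac{46861149}{2170}$ ($S = \left(-15900 + \frac{1}{2170}\right) - 5695 = - \frac{34502999}{2170} - 5695 = - \frac{46861149}{2170} \approx -21595.0$)
$\frac{1}{J{\left(I{\left(\sqrt{-4 + 4} \right)} \right)} + S} = \frac{1}{2 \left(-6\right) \left(1 - 6\right) - \frac{46861149}{2170}} = \frac{1}{2 \left(-6\right) \left(-5\right) - \frac{46861149}{2170}} = \frac{1}{60 - \frac{46861149}{2170}} = \frac{1}{- \frac{46730949}{2170}} = - \frac{2170}{46730949}$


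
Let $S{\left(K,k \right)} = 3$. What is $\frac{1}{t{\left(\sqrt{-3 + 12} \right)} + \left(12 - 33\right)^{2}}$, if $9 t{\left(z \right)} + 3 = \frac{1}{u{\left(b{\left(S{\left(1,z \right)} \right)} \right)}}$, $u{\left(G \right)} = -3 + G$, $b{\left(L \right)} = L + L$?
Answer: $\frac{27}{11899} \approx 0.0022691$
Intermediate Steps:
$b{\left(L \right)} = 2 L$
$t{\left(z \right)} = - \frac{8}{27}$ ($t{\left(z \right)} = - \frac{1}{3} + \frac{1}{9 \left(-3 + 2 \cdot 3\right)} = - \frac{1}{3} + \frac{1}{9 \left(-3 + 6\right)} = - \frac{1}{3} + \frac{1}{9 \cdot 3} = - \frac{1}{3} + \frac{1}{9} \cdot \frac{1}{3} = - \frac{1}{3} + \frac{1}{27} = - \frac{8}{27}$)
$\frac{1}{t{\left(\sqrt{-3 + 12} \right)} + \left(12 - 33\right)^{2}} = \frac{1}{- \frac{8}{27} + \left(12 - 33\right)^{2}} = \frac{1}{- \frac{8}{27} + \left(-21\right)^{2}} = \frac{1}{- \frac{8}{27} + 441} = \frac{1}{\frac{11899}{27}} = \frac{27}{11899}$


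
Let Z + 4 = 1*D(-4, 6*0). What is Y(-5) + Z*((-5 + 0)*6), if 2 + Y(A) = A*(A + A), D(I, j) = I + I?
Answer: 408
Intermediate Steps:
D(I, j) = 2*I
Y(A) = -2 + 2*A² (Y(A) = -2 + A*(A + A) = -2 + A*(2*A) = -2 + 2*A²)
Z = -12 (Z = -4 + 1*(2*(-4)) = -4 + 1*(-8) = -4 - 8 = -12)
Y(-5) + Z*((-5 + 0)*6) = (-2 + 2*(-5)²) - 12*(-5 + 0)*6 = (-2 + 2*25) - (-60)*6 = (-2 + 50) - 12*(-30) = 48 + 360 = 408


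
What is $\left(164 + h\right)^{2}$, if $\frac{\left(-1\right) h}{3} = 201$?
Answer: $192721$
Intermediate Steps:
$h = -603$ ($h = \left(-3\right) 201 = -603$)
$\left(164 + h\right)^{2} = \left(164 - 603\right)^{2} = \left(-439\right)^{2} = 192721$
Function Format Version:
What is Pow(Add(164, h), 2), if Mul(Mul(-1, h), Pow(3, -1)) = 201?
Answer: 192721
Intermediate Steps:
h = -603 (h = Mul(-3, 201) = -603)
Pow(Add(164, h), 2) = Pow(Add(164, -603), 2) = Pow(-439, 2) = 192721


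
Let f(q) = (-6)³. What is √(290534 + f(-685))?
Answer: √290318 ≈ 538.81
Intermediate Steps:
f(q) = -216
√(290534 + f(-685)) = √(290534 - 216) = √290318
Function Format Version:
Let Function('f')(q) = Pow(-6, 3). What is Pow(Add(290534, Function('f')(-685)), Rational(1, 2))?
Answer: Pow(290318, Rational(1, 2)) ≈ 538.81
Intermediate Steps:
Function('f')(q) = -216
Pow(Add(290534, Function('f')(-685)), Rational(1, 2)) = Pow(Add(290534, -216), Rational(1, 2)) = Pow(290318, Rational(1, 2))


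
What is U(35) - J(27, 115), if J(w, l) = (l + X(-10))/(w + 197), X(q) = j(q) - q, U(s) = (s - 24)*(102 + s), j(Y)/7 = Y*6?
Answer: 337863/224 ≈ 1508.3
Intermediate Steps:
j(Y) = 42*Y (j(Y) = 7*(Y*6) = 7*(6*Y) = 42*Y)
U(s) = (-24 + s)*(102 + s)
X(q) = 41*q (X(q) = 42*q - q = 41*q)
J(w, l) = (-410 + l)/(197 + w) (J(w, l) = (l + 41*(-10))/(w + 197) = (l - 410)/(197 + w) = (-410 + l)/(197 + w))
U(35) - J(27, 115) = (-2448 + 35**2 + 78*35) - (-410 + 115)/(197 + 27) = (-2448 + 1225 + 2730) - (-295)/224 = 1507 - (-295)/224 = 1507 - 1*(-295/224) = 1507 + 295/224 = 337863/224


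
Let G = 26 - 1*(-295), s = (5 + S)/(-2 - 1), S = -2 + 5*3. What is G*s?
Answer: -1926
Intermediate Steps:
S = 13 (S = -2 + 15 = 13)
s = -6 (s = (5 + 13)/(-2 - 1) = 18/(-3) = 18*(-⅓) = -6)
G = 321 (G = 26 + 295 = 321)
G*s = 321*(-6) = -1926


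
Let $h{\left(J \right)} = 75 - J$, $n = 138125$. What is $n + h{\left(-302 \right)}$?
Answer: $138502$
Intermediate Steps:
$n + h{\left(-302 \right)} = 138125 + \left(75 - -302\right) = 138125 + \left(75 + 302\right) = 138125 + 377 = 138502$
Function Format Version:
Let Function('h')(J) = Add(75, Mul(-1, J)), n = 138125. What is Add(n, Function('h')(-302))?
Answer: 138502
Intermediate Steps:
Add(n, Function('h')(-302)) = Add(138125, Add(75, Mul(-1, -302))) = Add(138125, Add(75, 302)) = Add(138125, 377) = 138502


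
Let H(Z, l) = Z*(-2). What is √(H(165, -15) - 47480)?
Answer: I*√47810 ≈ 218.66*I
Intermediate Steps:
H(Z, l) = -2*Z
√(H(165, -15) - 47480) = √(-2*165 - 47480) = √(-330 - 47480) = √(-47810) = I*√47810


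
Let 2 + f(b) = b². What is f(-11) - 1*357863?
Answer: -357744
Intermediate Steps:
f(b) = -2 + b²
f(-11) - 1*357863 = (-2 + (-11)²) - 1*357863 = (-2 + 121) - 357863 = 119 - 357863 = -357744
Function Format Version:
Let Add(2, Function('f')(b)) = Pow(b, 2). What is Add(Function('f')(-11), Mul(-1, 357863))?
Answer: -357744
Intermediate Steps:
Function('f')(b) = Add(-2, Pow(b, 2))
Add(Function('f')(-11), Mul(-1, 357863)) = Add(Add(-2, Pow(-11, 2)), Mul(-1, 357863)) = Add(Add(-2, 121), -357863) = Add(119, -357863) = -357744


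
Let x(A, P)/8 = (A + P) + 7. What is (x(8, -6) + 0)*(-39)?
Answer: -2808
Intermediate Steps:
x(A, P) = 56 + 8*A + 8*P (x(A, P) = 8*((A + P) + 7) = 8*(7 + A + P) = 56 + 8*A + 8*P)
(x(8, -6) + 0)*(-39) = ((56 + 8*8 + 8*(-6)) + 0)*(-39) = ((56 + 64 - 48) + 0)*(-39) = (72 + 0)*(-39) = 72*(-39) = -2808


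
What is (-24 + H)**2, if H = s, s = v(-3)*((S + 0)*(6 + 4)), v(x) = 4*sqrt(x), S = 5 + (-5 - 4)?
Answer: -76224 + 7680*I*sqrt(3) ≈ -76224.0 + 13302.0*I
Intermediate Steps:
S = -4 (S = 5 - 9 = -4)
s = -160*I*sqrt(3) (s = (4*sqrt(-3))*((-4 + 0)*(6 + 4)) = (4*(I*sqrt(3)))*(-4*10) = (4*I*sqrt(3))*(-40) = -160*I*sqrt(3) ≈ -277.13*I)
H = -160*I*sqrt(3) ≈ -277.13*I
(-24 + H)**2 = (-24 - 160*I*sqrt(3))**2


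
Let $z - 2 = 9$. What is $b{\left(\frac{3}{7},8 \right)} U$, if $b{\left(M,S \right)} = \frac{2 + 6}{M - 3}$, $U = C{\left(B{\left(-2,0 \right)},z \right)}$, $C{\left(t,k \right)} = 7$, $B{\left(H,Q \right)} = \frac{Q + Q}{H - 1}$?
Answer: $- \frac{196}{9} \approx -21.778$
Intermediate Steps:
$z = 11$ ($z = 2 + 9 = 11$)
$B{\left(H,Q \right)} = \frac{2 Q}{-1 + H}$
$U = 7$
$b{\left(M,S \right)} = \frac{8}{-3 + M}$
$b{\left(\frac{3}{7},8 \right)} U = \frac{8}{-3 + \frac{3}{7}} \cdot 7 = \frac{8}{- \frac{18}{7}} \cdot 7 = 8 \left(- \frac{7}{18}\right) 7 = \left(- \frac{28}{9}\right) 7 = - \frac{196}{9}$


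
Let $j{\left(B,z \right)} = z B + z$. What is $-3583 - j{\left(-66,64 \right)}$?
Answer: $577$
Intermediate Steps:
$j{\left(B,z \right)} = z + B z$ ($j{\left(B,z \right)} = B z + z = z + B z$)
$-3583 - j{\left(-66,64 \right)} = -3583 - 64 \left(1 - 66\right) = -3583 - 64 \left(-65\right) = -3583 - -4160 = -3583 + 4160 = 577$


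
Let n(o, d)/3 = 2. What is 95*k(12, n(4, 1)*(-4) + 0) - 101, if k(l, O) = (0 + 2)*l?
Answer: 2179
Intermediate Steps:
n(o, d) = 6 (n(o, d) = 3*2 = 6)
k(l, O) = 2*l
95*k(12, n(4, 1)*(-4) + 0) - 101 = 95*(2*12) - 101 = 95*24 - 101 = 2280 - 101 = 2179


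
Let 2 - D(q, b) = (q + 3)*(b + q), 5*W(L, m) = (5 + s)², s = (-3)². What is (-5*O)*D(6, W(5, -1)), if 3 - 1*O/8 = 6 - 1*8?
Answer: 80960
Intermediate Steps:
s = 9
W(L, m) = 196/5 (W(L, m) = (5 + 9)²/5 = (⅕)*14² = (⅕)*196 = 196/5)
D(q, b) = 2 - (3 + q)*(b + q) (D(q, b) = 2 - (q + 3)*(b + q) = 2 - (3 + q)*(b + q))
O = 40 (O = 24 - 8*(6 - 1*8) = 24 - 8*(6 - 8) = 24 - 8*(-2) = 24 + 16 = 40)
(-5*O)*D(6, W(5, -1)) = (-5*40)*(2 - 1*6² - 3*196/5 - 3*6 - 1*196/5*6) = -200*(2 - 1*36 - 588/5 - 18 - 1176/5) = -200*(2 - 36 - 588/5 - 18 - 1176/5) = -200*(-2024/5) = 80960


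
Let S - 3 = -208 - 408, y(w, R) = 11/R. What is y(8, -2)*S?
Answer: 6743/2 ≈ 3371.5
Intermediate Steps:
S = -613 (S = 3 + (-208 - 408) = 3 - 616 = -613)
y(8, -2)*S = (11/(-2))*(-613) = (11*(-1/2))*(-613) = -11/2*(-613) = 6743/2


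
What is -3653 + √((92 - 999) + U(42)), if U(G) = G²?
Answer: -3653 + √857 ≈ -3623.7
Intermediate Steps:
-3653 + √((92 - 999) + U(42)) = -3653 + √((92 - 999) + 42²) = -3653 + √(-907 + 1764) = -3653 + √857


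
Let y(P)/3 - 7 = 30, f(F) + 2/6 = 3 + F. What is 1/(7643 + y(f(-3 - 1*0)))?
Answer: 1/7754 ≈ 0.00012897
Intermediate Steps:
f(F) = 8/3 + F (f(F) = -1/3 + (3 + F) = 8/3 + F)
y(P) = 111 (y(P) = 21 + 3*30 = 21 + 90 = 111)
1/(7643 + y(f(-3 - 1*0))) = 1/(7643 + 111) = 1/7754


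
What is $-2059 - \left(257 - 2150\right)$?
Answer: $-166$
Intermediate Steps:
$-2059 - \left(257 - 2150\right) = -2059 - -1893 = -2059 + 1893 = -166$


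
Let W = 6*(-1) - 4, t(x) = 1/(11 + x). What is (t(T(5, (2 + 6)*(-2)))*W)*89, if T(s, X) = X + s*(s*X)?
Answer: 178/81 ≈ 2.1975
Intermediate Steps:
T(s, X) = X + X*s² (T(s, X) = X + s*(X*s) = X + X*s²)
W = -10 (W = -6 - 4 = -10)
(t(T(5, (2 + 6)*(-2)))*W)*89 = (-10/(11 + ((2 + 6)*(-2))*(1 + 5²)))*89 = (-10/(11 + (8*(-2))*(1 + 25)))*89 = (-10/(11 - 16*26))*89 = (-10/(11 - 416))*89 = (-10/(-405))*89 = -1/405*(-10)*89 = (2/81)*89 = 178/81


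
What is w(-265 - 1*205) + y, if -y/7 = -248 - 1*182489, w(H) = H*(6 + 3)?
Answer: 1274929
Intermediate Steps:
w(H) = 9*H (w(H) = H*9 = 9*H)
y = 1279159 (y = -7*(-248 - 1*182489) = -7*(-248 - 182489) = -7*(-182737) = 1279159)
w(-265 - 1*205) + y = 9*(-265 - 1*205) + 1279159 = 9*(-265 - 205) + 1279159 = 9*(-470) + 1279159 = -4230 + 1279159 = 1274929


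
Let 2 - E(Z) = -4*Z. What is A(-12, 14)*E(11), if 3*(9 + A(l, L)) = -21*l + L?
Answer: 10994/3 ≈ 3664.7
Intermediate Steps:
A(l, L) = -9 - 7*l + L/3 (A(l, L) = -9 + (-21*l + L)/3 = -9 + (L - 21*l)/3 = -9 + (-7*l + L/3) = -9 - 7*l + L/3)
E(Z) = 2 + 4*Z (E(Z) = 2 - (-4)*Z = 2 + 4*Z)
A(-12, 14)*E(11) = (-9 - 7*(-12) + (⅓)*14)*(2 + 4*11) = (-9 + 84 + 14/3)*(2 + 44) = (239/3)*46 = 10994/3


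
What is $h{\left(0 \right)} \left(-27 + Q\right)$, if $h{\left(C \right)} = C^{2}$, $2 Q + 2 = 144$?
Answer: $0$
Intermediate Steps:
$Q = 71$ ($Q = -1 + \frac{1}{2} \cdot 144 = -1 + 72 = 71$)
$h{\left(0 \right)} \left(-27 + Q\right) = 0^{2} \left(-27 + 71\right) = 0 \cdot 44 = 0$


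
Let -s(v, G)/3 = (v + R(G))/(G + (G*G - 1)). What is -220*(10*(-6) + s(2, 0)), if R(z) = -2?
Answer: 13200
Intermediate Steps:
s(v, G) = -3*(-2 + v)/(-1 + G + G**2) (s(v, G) = -3*(v - 2)/(G + (G*G - 1)) = -3*(-2 + v)/(G + (G**2 - 1)) = -3*(-2 + v)/(G + (-1 + G**2)) = -3*(-2 + v)/(-1 + G + G**2))
-220*(10*(-6) + s(2, 0)) = -220*(10*(-6) + 3*(2 - 1*2)/(-1 + 0 + 0**2)) = -220*(-60 + 3*(2 - 2)/(-1 + 0 + 0)) = -220*(-60 + 3*0/(-1)) = -220*(-60 + 3*(-1)*0) = -220*(-60 + 0) = -220*(-60) = 13200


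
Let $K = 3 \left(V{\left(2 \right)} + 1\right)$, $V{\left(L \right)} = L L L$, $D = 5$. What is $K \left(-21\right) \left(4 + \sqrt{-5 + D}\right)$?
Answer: $-2268$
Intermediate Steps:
$V{\left(L \right)} = L^{3}$ ($V{\left(L \right)} = L^{2} L = L^{3}$)
$K = 27$ ($K = 3 \left(2^{3} + 1\right) = 3 \left(8 + 1\right) = 3 \cdot 9 = 27$)
$K \left(-21\right) \left(4 + \sqrt{-5 + D}\right) = 27 \left(-21\right) \left(4 + \sqrt{-5 + 5}\right) = - 567 \left(4 + \sqrt{0}\right) = - 567 \left(4 + 0\right) = \left(-567\right) 4 = -2268$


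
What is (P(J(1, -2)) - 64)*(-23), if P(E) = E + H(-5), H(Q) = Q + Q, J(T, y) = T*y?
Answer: 1748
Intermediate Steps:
H(Q) = 2*Q
P(E) = -10 + E (P(E) = E + 2*(-5) = E - 10 = -10 + E)
(P(J(1, -2)) - 64)*(-23) = ((-10 + 1*(-2)) - 64)*(-23) = ((-10 - 2) - 64)*(-23) = (-12 - 64)*(-23) = -76*(-23) = 1748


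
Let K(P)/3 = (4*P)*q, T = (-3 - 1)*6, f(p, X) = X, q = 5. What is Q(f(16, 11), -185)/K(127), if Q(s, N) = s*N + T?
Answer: -2059/7620 ≈ -0.27021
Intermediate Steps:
T = -24 (T = -4*6 = -24)
K(P) = 60*P (K(P) = 3*((4*P)*5) = 3*(20*P) = 60*P)
Q(s, N) = -24 + N*s (Q(s, N) = s*N - 24 = N*s - 24 = -24 + N*s)
Q(f(16, 11), -185)/K(127) = (-24 - 185*11)/((60*127)) = (-24 - 2035)/7620 = -2059*1/7620 = -2059/7620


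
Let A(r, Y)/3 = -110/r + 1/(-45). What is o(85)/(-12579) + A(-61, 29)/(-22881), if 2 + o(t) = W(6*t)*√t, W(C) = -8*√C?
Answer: -6542167/87785130195 + 680*√6/12579 ≈ 0.13234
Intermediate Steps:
o(t) = -2 - 8*t*√6 (o(t) = -2 + (-8*√6*√t)*√t = -2 - 8*t*√6)
A(r, Y) = -1/15 - 330/r (A(r, Y) = 3*(-110/r + 1/(-45)) = 3*(-110/r + 1*(-1/45)) = 3*(-110/r - 1/45) = 3*(-1/45 - 110/r) = -1/15 - 330/r)
o(85)/(-12579) + A(-61, 29)/(-22881) = (-2 - 8*85*√6)/(-12579) + ((1/15)*(-4950 - 1*(-61))/(-61))/(-22881) = (-2 - 680*√6)*(-1/12579) + ((1/15)*(-1/61)*(-4950 + 61))*(-1/22881) = (2/12579 + 680*√6/12579) + ((1/15)*(-1/61)*(-4889))*(-1/22881) = (2/12579 + 680*√6/12579) + (4889/915)*(-1/22881) = (2/12579 + 680*√6/12579) - 4889/20936115 = -6542167/87785130195 + 680*√6/12579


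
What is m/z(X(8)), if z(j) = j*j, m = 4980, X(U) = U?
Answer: 1245/16 ≈ 77.813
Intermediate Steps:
z(j) = j²
m/z(X(8)) = 4980/(8²) = 4980/64 = 4980*(1/64) = 1245/16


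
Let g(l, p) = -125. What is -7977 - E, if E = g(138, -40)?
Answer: -7852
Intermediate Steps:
E = -125
-7977 - E = -7977 - 1*(-125) = -7977 + 125 = -7852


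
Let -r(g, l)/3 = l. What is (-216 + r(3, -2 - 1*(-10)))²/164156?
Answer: 14400/41039 ≈ 0.35089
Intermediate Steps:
r(g, l) = -3*l
(-216 + r(3, -2 - 1*(-10)))²/164156 = (-216 - 3*(-2 - 1*(-10)))²/164156 = (-216 - 3*(-2 + 10))²*(1/164156) = (-216 - 3*8)²*(1/164156) = (-216 - 24)²*(1/164156) = (-240)²*(1/164156) = 57600*(1/164156) = 14400/41039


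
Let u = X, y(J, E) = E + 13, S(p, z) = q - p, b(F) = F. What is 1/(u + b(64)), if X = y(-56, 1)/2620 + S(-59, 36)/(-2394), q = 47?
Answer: 1568070/100295429 ≈ 0.015635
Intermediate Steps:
S(p, z) = 47 - p
y(J, E) = 13 + E
X = -61051/1568070 (X = (13 + 1)/2620 + (47 - 1*(-59))/(-2394) = 14*(1/2620) + (47 + 59)*(-1/2394) = 7/1310 + 106*(-1/2394) = 7/1310 - 53/1197 = -61051/1568070 ≈ -0.038934)
u = -61051/1568070 ≈ -0.038934
1/(u + b(64)) = 1/(-61051/1568070 + 64) = 1/(100295429/1568070) = 1568070/100295429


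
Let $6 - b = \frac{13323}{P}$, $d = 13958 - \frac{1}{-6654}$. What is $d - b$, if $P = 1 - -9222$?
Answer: $\frac{856320696049}{61369842} \approx 13953.0$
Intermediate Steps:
$P = 9223$ ($P = 1 + 9222 = 9223$)
$d = \frac{92876533}{6654}$ ($d = 13958 - - \frac{1}{6654} = 13958 + \frac{1}{6654} = \frac{92876533}{6654} \approx 13958.0$)
$b = \frac{42015}{9223}$ ($b = 6 - \frac{13323}{9223} = \frac{42015}{9223} \approx 4.5555$)
$d - b = \frac{92876533}{6654} - \frac{42015}{9223} = \frac{856320696049}{61369842}$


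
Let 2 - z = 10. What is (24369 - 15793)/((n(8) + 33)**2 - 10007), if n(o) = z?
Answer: -4288/4691 ≈ -0.91409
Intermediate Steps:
z = -8 (z = 2 - 1*10 = 2 - 10 = -8)
n(o) = -8
(24369 - 15793)/((n(8) + 33)**2 - 10007) = (24369 - 15793)/((-8 + 33)**2 - 10007) = 8576/(25**2 - 10007) = 8576/(625 - 10007) = 8576/(-9382) = 8576*(-1/9382) = -4288/4691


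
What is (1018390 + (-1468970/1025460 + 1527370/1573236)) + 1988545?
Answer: 2245860736635193/746893791 ≈ 3.0069e+6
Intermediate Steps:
(1018390 + (-1468970/1025460 + 1527370/1573236)) + 1988545 = (1018390 + (-1468970*1/1025460 + 1527370*(1/1573236))) + 1988545 = (1018390 + (-146897/102546 + 763685/786618)) + 1988545 = (1018390 - 344805392/746893791) + 1988545 = 760628823011098/746893791 + 1988545 = 2245860736635193/746893791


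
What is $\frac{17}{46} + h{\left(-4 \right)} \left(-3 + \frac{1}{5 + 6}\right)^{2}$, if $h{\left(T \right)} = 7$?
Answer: $\frac{331785}{5566} \approx 59.609$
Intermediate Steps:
$\frac{17}{46} + h{\left(-4 \right)} \left(-3 + \frac{1}{5 + 6}\right)^{2} = \frac{17}{46} + 7 \left(-3 + \frac{1}{5 + 6}\right)^{2} = 17 \cdot \frac{1}{46} + 7 \left(-3 + \frac{1}{11}\right)^{2} = \frac{17}{46} + 7 \left(-3 + \frac{1}{11}\right)^{2} = \frac{17}{46} + 7 \left(- \frac{32}{11}\right)^{2} = \frac{17}{46} + 7 \cdot \frac{1024}{121} = \frac{17}{46} + \frac{7168}{121} = \frac{331785}{5566}$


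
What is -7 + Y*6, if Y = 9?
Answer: 47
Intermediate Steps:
-7 + Y*6 = -7 + 9*6 = -7 + 54 = 47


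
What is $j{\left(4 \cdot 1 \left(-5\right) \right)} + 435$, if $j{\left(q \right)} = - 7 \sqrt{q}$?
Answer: $435 - 14 i \sqrt{5} \approx 435.0 - 31.305 i$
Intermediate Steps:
$j{\left(4 \cdot 1 \left(-5\right) \right)} + 435 = - 7 \sqrt{4 \cdot 1 \left(-5\right)} + 435 = - 7 \sqrt{4 \left(-5\right)} + 435 = - 7 \sqrt{-20} + 435 = - 7 \cdot 2 i \sqrt{5} + 435 = - 14 i \sqrt{5} + 435 = 435 - 14 i \sqrt{5}$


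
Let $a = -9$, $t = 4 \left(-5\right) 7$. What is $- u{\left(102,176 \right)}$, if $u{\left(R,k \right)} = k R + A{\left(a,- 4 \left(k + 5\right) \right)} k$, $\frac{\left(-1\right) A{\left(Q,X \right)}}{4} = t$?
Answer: $-116512$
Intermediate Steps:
$t = -140$ ($t = \left(-20\right) 7 = -140$)
$A{\left(Q,X \right)} = 560$ ($A{\left(Q,X \right)} = \left(-4\right) \left(-140\right) = 560$)
$u{\left(R,k \right)} = 560 k + R k$ ($u{\left(R,k \right)} = k R + 560 k = R k + 560 k = 560 k + R k$)
$- u{\left(102,176 \right)} = - 176 \left(560 + 102\right) = - 176 \cdot 662 = \left(-1\right) 116512 = -116512$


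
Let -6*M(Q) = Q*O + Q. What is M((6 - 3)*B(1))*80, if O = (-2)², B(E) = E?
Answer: -200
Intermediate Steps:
O = 4
M(Q) = -5*Q/6 (M(Q) = -(Q*4 + Q)/6 = -(4*Q + Q)/6 = -5*Q/6)
M((6 - 3)*B(1))*80 = -5*(6 - 3)/6*80 = -5/2*80 = -200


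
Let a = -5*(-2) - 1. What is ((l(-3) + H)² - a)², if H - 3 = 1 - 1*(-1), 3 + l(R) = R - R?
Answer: 25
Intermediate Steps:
l(R) = -3 (l(R) = -3 + (R - R) = -3 + 0 = -3)
H = 5 (H = 3 + (1 - 1*(-1)) = 3 + (1 + 1) = 3 + 2 = 5)
a = 9 (a = 10 - 1 = 9)
((l(-3) + H)² - a)² = ((-3 + 5)² - 1*9)² = (2² - 9)² = (4 - 9)² = (-5)² = 25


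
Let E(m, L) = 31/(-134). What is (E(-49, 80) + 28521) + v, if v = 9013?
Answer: 5029525/134 ≈ 37534.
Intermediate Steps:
E(m, L) = -31/134 (E(m, L) = 31*(-1/134) = -31/134)
(E(-49, 80) + 28521) + v = (-31/134 + 28521) + 9013 = 3821783/134 + 9013 = 5029525/134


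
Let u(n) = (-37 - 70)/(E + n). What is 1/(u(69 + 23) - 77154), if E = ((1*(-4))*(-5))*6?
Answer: -212/16356755 ≈ -1.2961e-5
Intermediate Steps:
E = 120 (E = -4*(-5)*6 = 20*6 = 120)
u(n) = -107/(120 + n) (u(n) = (-37 - 70)/(120 + n) = -107/(120 + n))
1/(u(69 + 23) - 77154) = 1/(-107/(120 + (69 + 23)) - 77154) = 1/(-107/(120 + 92) - 77154) = 1/(-107/212 - 77154) = 1/(-16356755/212) = -212/16356755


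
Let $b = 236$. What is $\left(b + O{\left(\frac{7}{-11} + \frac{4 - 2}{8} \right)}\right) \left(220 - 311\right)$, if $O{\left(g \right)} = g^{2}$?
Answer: $- \frac{41603835}{1936} \approx -21490.0$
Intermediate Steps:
$\left(b + O{\left(\frac{7}{-11} + \frac{4 - 2}{8} \right)}\right) \left(220 - 311\right) = \left(236 + \left(\frac{7}{-11} + \frac{4 - 2}{8}\right)^{2}\right) \left(220 - 311\right) = \left(236 + \left(7 \left(- \frac{1}{11}\right) + \left(4 - 2\right) \frac{1}{8}\right)^{2}\right) \left(-91\right) = \left(236 + \left(- \frac{7}{11} + 2 \cdot \frac{1}{8}\right)^{2}\right) \left(-91\right) = \left(236 + \left(- \frac{7}{11} + \frac{1}{4}\right)^{2}\right) \left(-91\right) = \left(236 + \left(- \frac{17}{44}\right)^{2}\right) \left(-91\right) = \left(236 + \frac{289}{1936}\right) \left(-91\right) = \frac{457185}{1936} \left(-91\right) = - \frac{41603835}{1936}$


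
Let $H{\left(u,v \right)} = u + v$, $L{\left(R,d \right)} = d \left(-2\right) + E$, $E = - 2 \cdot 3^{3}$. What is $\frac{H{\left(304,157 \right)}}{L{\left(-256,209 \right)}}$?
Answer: $- \frac{461}{472} \approx -0.9767$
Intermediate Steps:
$E = -54$ ($E = \left(-2\right) 27 = -54$)
$L{\left(R,d \right)} = -54 - 2 d$ ($L{\left(R,d \right)} = d \left(-2\right) - 54 = - 2 d - 54 = -54 - 2 d$)
$\frac{H{\left(304,157 \right)}}{L{\left(-256,209 \right)}} = \frac{304 + 157}{-54 - 418} = \frac{461}{-54 - 418} = \frac{461}{-472} = 461 \left(- \frac{1}{472}\right) = - \frac{461}{472}$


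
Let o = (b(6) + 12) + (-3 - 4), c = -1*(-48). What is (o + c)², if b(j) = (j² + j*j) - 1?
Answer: 15376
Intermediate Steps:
c = 48
b(j) = -1 + 2*j² (b(j) = (j² + j²) - 1 = 2*j² - 1 = -1 + 2*j²)
o = 76 (o = ((-1 + 2*6²) + 12) + (-3 - 4) = ((-1 + 2*36) + 12) - 7 = ((-1 + 72) + 12) - 7 = (71 + 12) - 7 = 83 - 7 = 76)
(o + c)² = (76 + 48)² = 124² = 15376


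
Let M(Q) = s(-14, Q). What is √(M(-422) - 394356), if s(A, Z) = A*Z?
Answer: 4*I*√24278 ≈ 623.26*I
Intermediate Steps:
M(Q) = -14*Q
√(M(-422) - 394356) = √(-14*(-422) - 394356) = √(5908 - 394356) = √(-388448) = 4*I*√24278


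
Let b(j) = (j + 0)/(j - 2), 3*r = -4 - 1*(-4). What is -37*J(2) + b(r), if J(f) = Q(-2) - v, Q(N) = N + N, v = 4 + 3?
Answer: 407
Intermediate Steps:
r = 0 (r = (-4 - 1*(-4))/3 = (-4 + 4)/3 = (⅓)*0 = 0)
v = 7
b(j) = j/(-2 + j)
Q(N) = 2*N
J(f) = -11 (J(f) = 2*(-2) - 1*7 = -4 - 7 = -11)
-37*J(2) + b(r) = -37*(-11) + 0/(-2 + 0) = 407 + 0/(-2) = 407 + 0*(-½) = 407 + 0 = 407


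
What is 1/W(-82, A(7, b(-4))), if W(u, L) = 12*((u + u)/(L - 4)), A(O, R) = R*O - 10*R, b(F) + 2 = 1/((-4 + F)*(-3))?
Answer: -5/5248 ≈ -0.00095274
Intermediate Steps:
b(F) = -2 - 1/(3*(-4 + F)) (b(F) = -2 + 1/((-4 + F)*(-3)) = -2 - ⅓/(-4 + F) = -2 - 1/(3*(-4 + F)))
A(O, R) = -10*R + O*R (A(O, R) = O*R - 10*R = -10*R + O*R)
W(u, L) = 24*u/(-4 + L) (W(u, L) = 12*((2*u)/(-4 + L)) = 12*(2*u/(-4 + L)) = 24*u/(-4 + L))
1/W(-82, A(7, b(-4))) = 1/(24*(-82)/(-4 + ((23 - 6*(-4))/(3*(-4 - 4)))*(-10 + 7))) = 1/(24*(-82)/(-4 + ((⅓)*(23 + 24)/(-8))*(-3))) = 1/(24*(-82)/(-4 + ((⅓)*(-⅛)*47)*(-3))) = 1/(24*(-82)/(-4 - 47/24*(-3))) = 1/(24*(-82)/(-4 + 47/8)) = 1/(24*(-82)/(15/8)) = 1/(24*(-82)*(8/15)) = 1/(-5248/5) = -5/5248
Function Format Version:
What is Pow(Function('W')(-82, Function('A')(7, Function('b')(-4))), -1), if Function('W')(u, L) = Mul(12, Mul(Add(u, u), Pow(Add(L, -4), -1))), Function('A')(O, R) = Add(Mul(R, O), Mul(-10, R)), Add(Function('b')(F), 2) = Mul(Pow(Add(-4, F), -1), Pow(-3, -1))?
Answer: Rational(-5, 5248) ≈ -0.00095274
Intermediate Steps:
Function('b')(F) = Add(-2, Mul(Rational(-1, 3), Pow(Add(-4, F), -1))) (Function('b')(F) = Add(-2, Mul(Pow(Add(-4, F), -1), Pow(-3, -1))) = Add(-2, Mul(Pow(Add(-4, F), -1), Rational(-1, 3))) = Add(-2, Mul(Rational(-1, 3), Pow(Add(-4, F), -1))))
Function('A')(O, R) = Add(Mul(-10, R), Mul(O, R)) (Function('A')(O, R) = Add(Mul(O, R), Mul(-10, R)) = Add(Mul(-10, R), Mul(O, R)))
Function('W')(u, L) = Mul(24, u, Pow(Add(-4, L), -1)) (Function('W')(u, L) = Mul(12, Mul(Mul(2, u), Pow(Add(-4, L), -1))) = Mul(12, Mul(2, u, Pow(Add(-4, L), -1))) = Mul(24, u, Pow(Add(-4, L), -1)))
Pow(Function('W')(-82, Function('A')(7, Function('b')(-4))), -1) = Pow(Mul(24, -82, Pow(Add(-4, Mul(Mul(Rational(1, 3), Pow(Add(-4, -4), -1), Add(23, Mul(-6, -4))), Add(-10, 7))), -1)), -1) = Pow(Mul(24, -82, Pow(Add(-4, Mul(Mul(Rational(1, 3), Pow(-8, -1), Add(23, 24)), -3)), -1)), -1) = Pow(Mul(24, -82, Pow(Add(-4, Mul(Mul(Rational(1, 3), Rational(-1, 8), 47), -3)), -1)), -1) = Pow(Mul(24, -82, Pow(Add(-4, Mul(Rational(-47, 24), -3)), -1)), -1) = Pow(Mul(24, -82, Pow(Add(-4, Rational(47, 8)), -1)), -1) = Pow(Mul(24, -82, Pow(Rational(15, 8), -1)), -1) = Pow(Mul(24, -82, Rational(8, 15)), -1) = Pow(Rational(-5248, 5), -1) = Rational(-5, 5248)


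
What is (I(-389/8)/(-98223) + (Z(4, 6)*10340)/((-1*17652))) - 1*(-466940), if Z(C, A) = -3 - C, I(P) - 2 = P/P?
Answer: 67466900693002/144486033 ≈ 4.6694e+5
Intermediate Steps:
I(P) = 3 (I(P) = 2 + P/P = 2 + 1 = 3)
(I(-389/8)/(-98223) + (Z(4, 6)*10340)/((-1*17652))) - 1*(-466940) = (3/(-98223) + ((-3 - 1*4)*10340)/((-1*17652))) - 1*(-466940) = (3*(-1/98223) + ((-3 - 4)*10340)/(-17652)) + 466940 = (-1/32741 - 7*10340*(-1/17652)) + 466940 = (-1/32741 - 72380*(-1/17652)) + 466940 = (-1/32741 + 18095/4413) + 466940 = 592443982/144486033 + 466940 = 67466900693002/144486033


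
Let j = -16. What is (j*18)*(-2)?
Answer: 576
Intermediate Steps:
(j*18)*(-2) = -16*18*(-2) = -288*(-2) = 576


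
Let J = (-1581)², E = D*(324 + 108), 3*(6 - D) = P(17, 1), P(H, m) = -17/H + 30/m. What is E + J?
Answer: 2497977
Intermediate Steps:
D = -11/3 (D = 6 - (-17/17 + 30/1)/3 = 6 - (-17*1/17 + 30*1)/3 = 6 - (-1 + 30)/3 = 6 - ⅓*29 = 6 - 29/3 = -11/3 ≈ -3.6667)
E = -1584 (E = -11*(324 + 108)/3 = -11/3*432 = -1584)
J = 2499561
E + J = -1584 + 2499561 = 2497977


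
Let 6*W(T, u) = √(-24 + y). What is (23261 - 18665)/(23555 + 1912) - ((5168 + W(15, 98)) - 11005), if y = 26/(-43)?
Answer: 49551825/8489 - 23*I*√86/258 ≈ 5837.2 - 0.82672*I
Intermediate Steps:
y = -26/43 (y = 26*(-1/43) = -26/43 ≈ -0.60465)
W(T, u) = 23*I*√86/258 (W(T, u) = √(-24 - 26/43)/6 = √(-1058/43)/6 = (23*I*√86/43)/6 = 23*I*√86/258)
(23261 - 18665)/(23555 + 1912) - ((5168 + W(15, 98)) - 11005) = (23261 - 18665)/(23555 + 1912) - ((5168 + 23*I*√86/258) - 11005) = 4596/25467 - (-5837 + 23*I*√86/258) = 4596*(1/25467) + (5837 - 23*I*√86/258) = 1532/8489 + (5837 - 23*I*√86/258) = 49551825/8489 - 23*I*√86/258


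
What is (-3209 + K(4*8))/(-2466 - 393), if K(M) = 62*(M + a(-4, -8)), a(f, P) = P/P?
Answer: 1163/2859 ≈ 0.40679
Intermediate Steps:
a(f, P) = 1
K(M) = 62 + 62*M (K(M) = 62*(M + 1) = 62*(1 + M) = 62 + 62*M)
(-3209 + K(4*8))/(-2466 - 393) = (-3209 + (62 + 62*(4*8)))/(-2466 - 393) = (-3209 + (62 + 62*32))/(-2859) = (-3209 + (62 + 1984))*(-1/2859) = (-3209 + 2046)*(-1/2859) = -1163*(-1/2859) = 1163/2859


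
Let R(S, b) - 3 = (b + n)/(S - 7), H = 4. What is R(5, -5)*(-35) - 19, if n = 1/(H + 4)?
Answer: -3349/16 ≈ -209.31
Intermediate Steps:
n = ⅛ (n = 1/(4 + 4) = 1/8 = ⅛ ≈ 0.12500)
R(S, b) = 3 + (⅛ + b)/(-7 + S) (R(S, b) = 3 + (b + ⅛)/(S - 7) = 3 + (⅛ + b)/(-7 + S))
R(5, -5)*(-35) - 19 = ((-167/8 - 5 + 3*5)/(-7 + 5))*(-35) - 19 = ((-167/8 - 5 + 15)/(-2))*(-35) - 19 = -½*(-87/8)*(-35) - 19 = (87/16)*(-35) - 19 = -3045/16 - 19 = -3349/16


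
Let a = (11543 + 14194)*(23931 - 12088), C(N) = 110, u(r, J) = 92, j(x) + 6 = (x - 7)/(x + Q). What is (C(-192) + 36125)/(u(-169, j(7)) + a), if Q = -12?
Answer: 36235/304803383 ≈ 0.00011888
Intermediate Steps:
j(x) = -6 + (-7 + x)/(-12 + x) (j(x) = -6 + (x - 7)/(x - 12) = -6 + (-7 + x)/(-12 + x))
a = 304803291 (a = 25737*11843 = 304803291)
(C(-192) + 36125)/(u(-169, j(7)) + a) = (110 + 36125)/(92 + 304803291) = 36235/304803383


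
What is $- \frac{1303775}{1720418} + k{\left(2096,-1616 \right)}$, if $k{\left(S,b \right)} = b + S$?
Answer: $\frac{824496865}{1720418} \approx 479.24$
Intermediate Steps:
$k{\left(S,b \right)} = S + b$
$- \frac{1303775}{1720418} + k{\left(2096,-1616 \right)} = - \frac{1303775}{1720418} + \left(2096 - 1616\right) = \left(-1303775\right) \frac{1}{1720418} + 480 = - \frac{1303775}{1720418} + 480 = \frac{824496865}{1720418}$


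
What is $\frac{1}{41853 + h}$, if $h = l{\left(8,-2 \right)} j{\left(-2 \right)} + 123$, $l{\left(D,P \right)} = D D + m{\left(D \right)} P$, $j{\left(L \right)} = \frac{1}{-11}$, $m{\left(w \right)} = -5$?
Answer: $\frac{11}{461662} \approx 2.3827 \cdot 10^{-5}$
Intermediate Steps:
$j{\left(L \right)} = - \frac{1}{11}$
$l{\left(D,P \right)} = D^{2} - 5 P$ ($l{\left(D,P \right)} = D D - 5 P = D^{2} - 5 P$)
$h = \frac{1279}{11}$ ($h = \left(8^{2} - -10\right) \left(- \frac{1}{11}\right) + 123 = \left(64 + 10\right) \left(- \frac{1}{11}\right) + 123 = 74 \left(- \frac{1}{11}\right) + 123 = - \frac{74}{11} + 123 = \frac{1279}{11} \approx 116.27$)
$\frac{1}{41853 + h} = \frac{1}{41853 + \frac{1279}{11}} = \frac{1}{\frac{461662}{11}} = \frac{11}{461662}$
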